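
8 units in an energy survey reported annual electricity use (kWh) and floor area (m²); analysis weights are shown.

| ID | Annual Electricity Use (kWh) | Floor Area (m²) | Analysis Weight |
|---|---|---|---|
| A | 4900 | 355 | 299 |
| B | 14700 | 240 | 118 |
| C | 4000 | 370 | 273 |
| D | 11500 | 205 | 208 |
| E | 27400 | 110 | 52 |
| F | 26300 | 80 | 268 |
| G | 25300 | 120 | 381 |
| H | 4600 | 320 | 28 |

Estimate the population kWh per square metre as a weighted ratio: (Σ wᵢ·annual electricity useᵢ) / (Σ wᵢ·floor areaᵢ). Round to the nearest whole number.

69

Σ wᵢ·y = 4900×299 + 14700×118 + 4000×273 + 11500×208 + 27400×52 + 26300×268 + 25300×381 + 4600×28
  = 24925000
Σ wᵢ·x = 355×299 + 240×118 + 370×273 + 205×208 + 110×52 + 80×268 + 120×381 + 320×28
  = 106145 + 28320 + 101010 + 42640 + 5720 + 21440 + 45720 + 8960 = 359955
Ratio = 24925000 / 359955 = 69.244767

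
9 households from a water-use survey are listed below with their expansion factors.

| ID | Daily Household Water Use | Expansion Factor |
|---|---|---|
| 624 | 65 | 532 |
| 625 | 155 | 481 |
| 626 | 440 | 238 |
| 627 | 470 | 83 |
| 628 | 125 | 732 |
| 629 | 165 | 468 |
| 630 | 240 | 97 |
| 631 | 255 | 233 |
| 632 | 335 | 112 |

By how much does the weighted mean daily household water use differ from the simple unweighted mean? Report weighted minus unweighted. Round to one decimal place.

-67.9

Unweighted sum = 2250
Unweighted mean = 2250 / 9 = 250
Weighted sum = 65×532 + 155×481 + 440×238 + 470×83 + 125×732 + 165×468 + 240×97 + 255×233 + 335×112
  = 34580 + 74555 + 104720 + 39010 + 91500 + 77220 + 23280 + 59415 + 37520 = 541800
Sum of weights = 532 + 481 + 238 + 83 + 732 + 468 + 97 + 233 + 112 = 2976
Weighted mean = 541800 / 2976 = 182.05645
Difference (weighted minus unweighted) = -67.943548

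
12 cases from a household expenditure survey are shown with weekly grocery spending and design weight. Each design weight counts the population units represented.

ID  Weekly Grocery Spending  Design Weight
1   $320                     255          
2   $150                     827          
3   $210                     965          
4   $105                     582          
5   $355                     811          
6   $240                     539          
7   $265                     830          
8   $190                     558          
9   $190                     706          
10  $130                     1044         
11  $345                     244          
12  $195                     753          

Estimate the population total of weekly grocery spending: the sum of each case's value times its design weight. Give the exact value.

1713520

Weighted total = 320×255 + 150×827 + 210×965 + 105×582 + 355×811 + 240×539 + 265×830 + 190×558 + 190×706 + 130×1044 + 345×244 + 195×753
  = 81600 + 124050 + 202650 + 61110 + 287905 + 129360 + 219950 + 106020 + 134140 + 135720 + 84180 + 146835 = 1713520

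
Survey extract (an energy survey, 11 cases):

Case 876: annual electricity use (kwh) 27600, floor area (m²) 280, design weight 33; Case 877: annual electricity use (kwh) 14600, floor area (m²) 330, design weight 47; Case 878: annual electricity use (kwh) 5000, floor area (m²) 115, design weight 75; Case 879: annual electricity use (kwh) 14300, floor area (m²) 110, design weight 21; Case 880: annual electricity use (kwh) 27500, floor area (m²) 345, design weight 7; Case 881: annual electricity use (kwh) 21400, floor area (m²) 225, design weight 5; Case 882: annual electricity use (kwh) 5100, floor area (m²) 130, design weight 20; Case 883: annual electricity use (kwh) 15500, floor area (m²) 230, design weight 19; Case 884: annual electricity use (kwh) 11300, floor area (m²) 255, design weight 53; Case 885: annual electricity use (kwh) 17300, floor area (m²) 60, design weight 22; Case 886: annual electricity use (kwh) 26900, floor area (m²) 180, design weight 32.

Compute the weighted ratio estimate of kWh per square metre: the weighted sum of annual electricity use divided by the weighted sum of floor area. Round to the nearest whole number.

72

Σ wᵢ·y = 4808600
Σ wᵢ·x = 280×33 + 330×47 + 115×75 + 110×21 + 345×7 + 225×5 + 130×20 + 230×19 + 255×53 + 60×22 + 180×32
  = 9240 + 15510 + 8625 + 2310 + 2415 + 1125 + 2600 + 4370 + 13515 + 1320 + 5760 = 66790
Ratio = 4808600 / 66790 = 71.995808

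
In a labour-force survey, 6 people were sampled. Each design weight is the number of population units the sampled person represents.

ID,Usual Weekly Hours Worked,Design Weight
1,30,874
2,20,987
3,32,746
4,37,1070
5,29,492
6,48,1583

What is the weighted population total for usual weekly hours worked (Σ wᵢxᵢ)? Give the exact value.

199674

Weighted total = 30×874 + 20×987 + 32×746 + 37×1070 + 29×492 + 48×1583
  = 26220 + 19740 + 23872 + 39590 + 14268 + 75984 = 199674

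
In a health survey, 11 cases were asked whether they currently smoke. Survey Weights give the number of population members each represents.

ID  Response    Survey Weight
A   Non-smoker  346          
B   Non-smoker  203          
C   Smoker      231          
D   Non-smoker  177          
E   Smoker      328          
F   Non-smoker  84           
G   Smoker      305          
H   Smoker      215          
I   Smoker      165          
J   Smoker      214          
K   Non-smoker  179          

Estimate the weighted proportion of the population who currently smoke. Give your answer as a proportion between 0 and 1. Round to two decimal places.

0.60

Sum of weights for 'Smoker' = 231 + 328 + 305 + 215 + 165 + 214 = 1458
Total weight = 346 + 203 + 231 + 177 + 328 + 84 + 305 + 215 + 165 + 214 + 179 = 2447
Weighted proportion = 1458 / 2447 = 0.59583163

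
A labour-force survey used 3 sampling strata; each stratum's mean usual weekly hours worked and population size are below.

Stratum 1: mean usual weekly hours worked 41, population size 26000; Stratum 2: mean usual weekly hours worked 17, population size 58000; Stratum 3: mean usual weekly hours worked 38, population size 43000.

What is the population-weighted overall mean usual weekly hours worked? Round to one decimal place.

Σ Nₕ·x̄ₕ = 41×26000 + 17×58000 + 38×43000
  = 1066000 + 986000 + 1634000 = 3686000
Σ Nₕ = 127000
Overall mean = 3686000 / 127000 = 29.023622

29.0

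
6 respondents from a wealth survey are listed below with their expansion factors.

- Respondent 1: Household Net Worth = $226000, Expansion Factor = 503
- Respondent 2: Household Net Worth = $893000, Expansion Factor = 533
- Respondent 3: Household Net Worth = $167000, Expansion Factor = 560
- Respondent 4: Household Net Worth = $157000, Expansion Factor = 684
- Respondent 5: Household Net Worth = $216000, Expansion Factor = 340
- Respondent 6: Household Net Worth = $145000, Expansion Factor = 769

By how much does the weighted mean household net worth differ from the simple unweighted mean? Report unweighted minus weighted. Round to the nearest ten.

Unweighted sum = 1804000
Unweighted mean = 1804000 / 6 = 300666.67
Weighted sum = 226000×503 + 893000×533 + 167000×560 + 157000×684 + 216000×340 + 145000×769
  = 113678000 + 475969000 + 93520000 + 107388000 + 73440000 + 111505000 = 975500000
Sum of weights = 503 + 533 + 560 + 684 + 340 + 769 = 3389
Weighted mean = 975500000 / 3389 = 287843.02
Difference (unweighted minus weighted) = 12823.645

12820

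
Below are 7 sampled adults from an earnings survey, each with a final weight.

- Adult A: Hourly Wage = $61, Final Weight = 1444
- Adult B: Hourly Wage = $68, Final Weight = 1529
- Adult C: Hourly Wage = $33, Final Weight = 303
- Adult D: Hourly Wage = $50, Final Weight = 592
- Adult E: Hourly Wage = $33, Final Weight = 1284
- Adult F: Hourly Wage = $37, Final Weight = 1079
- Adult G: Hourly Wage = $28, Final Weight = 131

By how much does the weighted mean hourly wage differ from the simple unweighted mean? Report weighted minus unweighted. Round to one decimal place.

5.6

Unweighted sum = 61 + 68 + 33 + 50 + 33 + 37 + 28 = 310
Unweighted mean = 310 / 7 = 44.285714
Weighted sum = 61×1444 + 68×1529 + 33×303 + 50×592 + 33×1284 + 37×1079 + 28×131
  = 88084 + 103972 + 9999 + 29600 + 42372 + 39923 + 3668 = 317618
Sum of weights = 6362
Weighted mean = 317618 / 6362 = 49.924238
Difference (weighted minus unweighted) = 5.6385234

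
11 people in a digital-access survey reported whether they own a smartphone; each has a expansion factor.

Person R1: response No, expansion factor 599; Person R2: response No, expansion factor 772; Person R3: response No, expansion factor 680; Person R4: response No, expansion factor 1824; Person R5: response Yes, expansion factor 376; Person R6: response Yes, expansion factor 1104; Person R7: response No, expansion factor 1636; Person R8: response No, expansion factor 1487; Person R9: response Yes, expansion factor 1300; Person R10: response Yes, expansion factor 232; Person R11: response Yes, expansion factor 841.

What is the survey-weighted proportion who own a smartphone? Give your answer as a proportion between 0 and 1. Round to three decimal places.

0.355

Sum of weights for 'Yes' = 376 + 1104 + 1300 + 232 + 841 = 3853
Total weight = 599 + 772 + 680 + 1824 + 376 + 1104 + 1636 + 1487 + 1300 + 232 + 841 = 10851
Weighted proportion = 3853 / 10851 = 0.35508248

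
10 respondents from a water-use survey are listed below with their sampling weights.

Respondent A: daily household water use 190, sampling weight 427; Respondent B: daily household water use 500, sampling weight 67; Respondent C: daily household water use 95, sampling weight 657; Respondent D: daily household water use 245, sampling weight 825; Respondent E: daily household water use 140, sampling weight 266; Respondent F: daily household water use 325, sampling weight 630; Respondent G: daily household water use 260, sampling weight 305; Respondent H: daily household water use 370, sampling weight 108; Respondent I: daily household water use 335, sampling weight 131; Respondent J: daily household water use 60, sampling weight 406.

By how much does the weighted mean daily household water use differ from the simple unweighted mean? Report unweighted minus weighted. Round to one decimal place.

Unweighted sum = 190 + 500 + 95 + 245 + 140 + 325 + 260 + 370 + 335 + 60 = 2520
Unweighted mean = 2520 / 10 = 252
Weighted sum = 190×427 + 500×67 + 95×657 + 245×825 + 140×266 + 325×630 + 260×305 + 370×108 + 335×131 + 60×406
  = 808665
Sum of weights = 427 + 67 + 657 + 825 + 266 + 630 + 305 + 108 + 131 + 406 = 3822
Weighted mean = 808665 / 3822 = 211.58163
Difference (unweighted minus weighted) = 40.418367

40.4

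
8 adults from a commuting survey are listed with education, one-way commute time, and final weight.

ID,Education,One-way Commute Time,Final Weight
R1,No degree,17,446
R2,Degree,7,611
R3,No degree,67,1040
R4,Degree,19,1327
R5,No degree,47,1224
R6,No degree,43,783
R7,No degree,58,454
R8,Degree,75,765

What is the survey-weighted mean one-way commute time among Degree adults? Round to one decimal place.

32.1

Degree rows: R2, R4, R8
Weighted sum = 86865
Sum of weights = 611 + 1327 + 765 = 2703
Weighted mean = 86865 / 2703 = 32.136515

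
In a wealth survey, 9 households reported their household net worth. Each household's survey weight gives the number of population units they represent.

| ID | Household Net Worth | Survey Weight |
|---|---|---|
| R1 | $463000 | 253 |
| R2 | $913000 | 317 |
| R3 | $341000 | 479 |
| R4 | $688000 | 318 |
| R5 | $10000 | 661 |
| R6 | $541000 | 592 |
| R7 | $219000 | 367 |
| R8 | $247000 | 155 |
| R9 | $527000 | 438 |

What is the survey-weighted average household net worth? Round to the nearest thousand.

409000

Weighted sum = 463000×253 + 913000×317 + 341000×479 + 688000×318 + 10000×661 + 541000×592 + 219000×367 + 247000×155 + 527000×438
  = 117139000 + 289421000 + 163339000 + 218784000 + 6610000 + 320272000 + 80373000 + 38285000 + 230826000 = 1465049000
Sum of weights = 253 + 317 + 479 + 318 + 661 + 592 + 367 + 155 + 438 = 3580
Weighted mean = 1465049000 / 3580 = 409231.56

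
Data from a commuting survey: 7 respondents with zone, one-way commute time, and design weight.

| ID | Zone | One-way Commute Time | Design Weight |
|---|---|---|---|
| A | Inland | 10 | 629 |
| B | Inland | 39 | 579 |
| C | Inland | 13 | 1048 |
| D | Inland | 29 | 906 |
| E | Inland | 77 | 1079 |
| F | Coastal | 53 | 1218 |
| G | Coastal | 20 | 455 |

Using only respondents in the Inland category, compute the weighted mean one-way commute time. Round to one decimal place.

35.8

Inland rows: A, B, C, D, E
Weighted sum = 151852
Sum of weights = 629 + 579 + 1048 + 906 + 1079 = 4241
Weighted mean = 151852 / 4241 = 35.805706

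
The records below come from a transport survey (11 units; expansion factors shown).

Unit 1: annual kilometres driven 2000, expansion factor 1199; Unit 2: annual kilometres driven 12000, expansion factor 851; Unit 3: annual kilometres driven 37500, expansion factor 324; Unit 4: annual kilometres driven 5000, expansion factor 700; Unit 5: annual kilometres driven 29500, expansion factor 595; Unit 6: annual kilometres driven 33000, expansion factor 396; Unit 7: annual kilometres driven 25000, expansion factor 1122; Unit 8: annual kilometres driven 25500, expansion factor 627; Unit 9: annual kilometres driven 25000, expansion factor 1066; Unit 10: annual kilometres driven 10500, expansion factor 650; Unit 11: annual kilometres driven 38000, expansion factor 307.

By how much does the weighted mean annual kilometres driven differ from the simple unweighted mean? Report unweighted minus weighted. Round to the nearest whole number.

Unweighted sum = 2000 + 12000 + 37500 + 5000 + 29500 + 33000 + 25000 + 25500 + 25000 + 10500 + 38000 = 243000
Unweighted mean = 243000 / 11 = 22090.909
Weighted sum = 2000×1199 + 12000×851 + 37500×324 + 5000×700 + 29500×595 + 33000×396 + 25000×1122 + 25500×627 + 25000×1066 + 10500×650 + 38000×307
  = 2398000 + 10212000 + 12150000 + 3500000 + 17552500 + 13068000 + 28050000 + 15988500 + 26650000 + 6825000 + 11666000 = 148060000
Sum of weights = 7837
Weighted mean = 148060000 / 7837 = 18892.433
Difference (unweighted minus weighted) = 3198.4758

3198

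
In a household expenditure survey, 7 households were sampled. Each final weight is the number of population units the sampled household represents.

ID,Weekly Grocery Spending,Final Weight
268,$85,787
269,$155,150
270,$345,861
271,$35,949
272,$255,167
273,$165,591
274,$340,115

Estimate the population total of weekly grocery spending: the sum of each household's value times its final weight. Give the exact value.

599605

Weighted total = 85×787 + 155×150 + 345×861 + 35×949 + 255×167 + 165×591 + 340×115
  = 599605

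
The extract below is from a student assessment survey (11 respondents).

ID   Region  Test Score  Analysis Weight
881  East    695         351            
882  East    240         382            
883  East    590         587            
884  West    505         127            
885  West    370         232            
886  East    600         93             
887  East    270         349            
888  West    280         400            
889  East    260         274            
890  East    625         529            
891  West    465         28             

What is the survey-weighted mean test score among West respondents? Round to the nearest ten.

West rows: 884, 885, 888, 891
Weighted sum = 505×127 + 370×232 + 280×400 + 465×28
  = 64135 + 85840 + 112000 + 13020 = 274995
Sum of weights = 787
Weighted mean = 274995 / 787 = 349.42186

350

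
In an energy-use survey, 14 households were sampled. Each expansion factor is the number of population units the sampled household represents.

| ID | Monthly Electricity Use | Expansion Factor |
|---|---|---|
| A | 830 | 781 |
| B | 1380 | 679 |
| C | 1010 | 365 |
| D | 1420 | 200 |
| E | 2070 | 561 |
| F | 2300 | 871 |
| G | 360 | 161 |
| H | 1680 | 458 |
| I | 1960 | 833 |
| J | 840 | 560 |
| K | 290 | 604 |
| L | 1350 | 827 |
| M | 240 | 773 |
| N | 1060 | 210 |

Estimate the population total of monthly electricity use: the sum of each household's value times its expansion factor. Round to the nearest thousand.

10033000

Weighted total = 10032680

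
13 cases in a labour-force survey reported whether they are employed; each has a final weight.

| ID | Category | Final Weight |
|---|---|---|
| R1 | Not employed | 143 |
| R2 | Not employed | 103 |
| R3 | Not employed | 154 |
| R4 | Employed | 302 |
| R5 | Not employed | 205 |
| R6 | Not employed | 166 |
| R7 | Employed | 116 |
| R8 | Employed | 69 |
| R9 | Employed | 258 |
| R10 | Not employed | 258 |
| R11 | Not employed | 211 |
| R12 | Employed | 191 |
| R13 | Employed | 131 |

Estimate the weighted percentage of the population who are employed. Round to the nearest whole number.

Sum of weights for 'Employed' = 302 + 116 + 69 + 258 + 191 + 131 = 1067
Total weight = 2307
Weighted proportion = 1067 / 2307 = 0.46250542 → 46.250542%

46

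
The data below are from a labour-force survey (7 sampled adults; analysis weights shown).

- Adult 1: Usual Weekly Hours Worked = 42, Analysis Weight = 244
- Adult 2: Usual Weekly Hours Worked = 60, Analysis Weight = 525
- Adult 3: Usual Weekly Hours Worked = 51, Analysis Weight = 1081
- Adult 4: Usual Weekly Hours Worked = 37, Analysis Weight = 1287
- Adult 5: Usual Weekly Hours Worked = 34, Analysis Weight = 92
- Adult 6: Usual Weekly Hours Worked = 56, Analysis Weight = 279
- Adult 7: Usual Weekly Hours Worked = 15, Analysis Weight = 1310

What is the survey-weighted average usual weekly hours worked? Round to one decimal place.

Weighted sum = 182900
Sum of weights = 4818
Weighted mean = 182900 / 4818 = 37.96181

38.0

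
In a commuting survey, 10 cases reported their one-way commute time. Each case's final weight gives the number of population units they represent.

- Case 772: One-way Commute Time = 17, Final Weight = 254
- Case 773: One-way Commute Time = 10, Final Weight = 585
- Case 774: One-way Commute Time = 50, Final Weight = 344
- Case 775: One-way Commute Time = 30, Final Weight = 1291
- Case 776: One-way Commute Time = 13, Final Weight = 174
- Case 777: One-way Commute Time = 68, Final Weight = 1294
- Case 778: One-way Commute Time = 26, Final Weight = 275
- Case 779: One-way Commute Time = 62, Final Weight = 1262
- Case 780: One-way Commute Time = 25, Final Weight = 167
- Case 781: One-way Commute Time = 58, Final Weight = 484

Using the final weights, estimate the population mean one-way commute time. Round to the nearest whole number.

45

Weighted sum = 17×254 + 10×585 + 50×344 + 30×1291 + 13×174 + 68×1294 + 26×275 + 62×1262 + 25×167 + 58×484
  = 4318 + 5850 + 17200 + 38730 + 2262 + 87992 + 7150 + 78244 + 4175 + 28072 = 273993
Sum of weights = 254 + 585 + 344 + 1291 + 174 + 1294 + 275 + 1262 + 167 + 484 = 6130
Weighted mean = 273993 / 6130 = 44.697064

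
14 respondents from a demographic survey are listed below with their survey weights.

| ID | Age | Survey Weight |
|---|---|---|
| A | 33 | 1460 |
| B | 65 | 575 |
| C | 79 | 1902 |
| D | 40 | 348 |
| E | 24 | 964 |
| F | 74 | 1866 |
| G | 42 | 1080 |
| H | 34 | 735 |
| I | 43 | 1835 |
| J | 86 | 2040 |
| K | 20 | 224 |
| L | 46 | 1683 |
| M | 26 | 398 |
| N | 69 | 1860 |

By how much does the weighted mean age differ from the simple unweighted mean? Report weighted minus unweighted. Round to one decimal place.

7.7

Unweighted sum = 681
Unweighted mean = 681 / 14 = 48.642857
Weighted sum = 956234
Sum of weights = 16970
Weighted mean = 956234 / 16970 = 56.348497
Difference (weighted minus unweighted) = 7.7056402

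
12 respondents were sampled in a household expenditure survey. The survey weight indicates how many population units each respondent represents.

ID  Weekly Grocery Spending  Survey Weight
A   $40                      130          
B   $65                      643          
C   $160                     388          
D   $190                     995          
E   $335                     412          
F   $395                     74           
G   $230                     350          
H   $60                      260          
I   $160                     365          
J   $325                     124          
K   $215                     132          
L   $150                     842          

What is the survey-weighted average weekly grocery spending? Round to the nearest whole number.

173

Weighted sum = 40×130 + 65×643 + 160×388 + 190×995 + 335×412 + 395×74 + 230×350 + 60×260 + 160×365 + 325×124 + 215×132 + 150×842
  = 814855
Sum of weights = 130 + 643 + 388 + 995 + 412 + 74 + 350 + 260 + 365 + 124 + 132 + 842 = 4715
Weighted mean = 814855 / 4715 = 172.82185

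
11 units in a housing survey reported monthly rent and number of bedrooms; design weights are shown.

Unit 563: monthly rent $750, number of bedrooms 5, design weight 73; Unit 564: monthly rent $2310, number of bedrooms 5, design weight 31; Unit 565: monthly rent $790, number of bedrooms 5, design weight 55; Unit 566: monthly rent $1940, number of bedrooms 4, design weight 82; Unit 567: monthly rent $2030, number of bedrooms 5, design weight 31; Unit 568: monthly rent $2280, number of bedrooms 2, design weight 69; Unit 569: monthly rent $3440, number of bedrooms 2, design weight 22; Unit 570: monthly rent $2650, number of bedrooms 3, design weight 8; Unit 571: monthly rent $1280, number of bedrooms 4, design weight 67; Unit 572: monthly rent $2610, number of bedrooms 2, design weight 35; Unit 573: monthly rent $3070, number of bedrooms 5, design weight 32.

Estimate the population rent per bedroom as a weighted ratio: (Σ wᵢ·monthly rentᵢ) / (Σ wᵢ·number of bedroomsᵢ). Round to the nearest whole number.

465

Σ wᵢ·y = 750×73 + 2310×31 + 790×55 + 1940×82 + 2030×31 + 2280×69 + 3440×22 + 2650×8 + 1280×67 + 2610×35 + 3070×32
  = 921370
Σ wᵢ·x = 5×73 + 5×31 + 5×55 + 4×82 + 5×31 + 2×69 + 2×22 + 3×8 + 4×67 + 2×35 + 5×32
  = 365 + 155 + 275 + 328 + 155 + 138 + 44 + 24 + 268 + 70 + 160 = 1982
Ratio = 921370 / 1982 = 464.86882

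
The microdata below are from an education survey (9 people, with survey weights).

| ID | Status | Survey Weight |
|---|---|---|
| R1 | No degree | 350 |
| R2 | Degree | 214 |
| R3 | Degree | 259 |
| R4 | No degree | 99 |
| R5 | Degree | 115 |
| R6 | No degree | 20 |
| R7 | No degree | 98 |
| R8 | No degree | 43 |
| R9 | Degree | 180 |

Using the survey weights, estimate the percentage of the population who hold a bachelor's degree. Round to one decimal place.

Sum of weights for 'Degree' = 214 + 259 + 115 + 180 = 768
Total weight = 350 + 214 + 259 + 99 + 115 + 20 + 98 + 43 + 180 = 1378
Weighted proportion = 768 / 1378 = 0.55732946 → 55.732946%

55.7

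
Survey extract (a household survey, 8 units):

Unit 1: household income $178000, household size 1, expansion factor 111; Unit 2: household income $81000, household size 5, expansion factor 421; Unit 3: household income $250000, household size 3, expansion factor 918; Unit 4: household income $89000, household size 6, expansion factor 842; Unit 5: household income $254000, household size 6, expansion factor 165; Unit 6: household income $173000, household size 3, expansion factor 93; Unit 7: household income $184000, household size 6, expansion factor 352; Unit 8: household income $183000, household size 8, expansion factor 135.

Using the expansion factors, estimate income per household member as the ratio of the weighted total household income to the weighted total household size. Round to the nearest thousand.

Σ wᵢ·y = 178000×111 + 81000×421 + 250000×918 + 89000×842 + 254000×165 + 173000×93 + 184000×352 + 183000×135
  = 19758000 + 34101000 + 229500000 + 74938000 + 41910000 + 16089000 + 64768000 + 24705000 = 505769000
Σ wᵢ·x = 1×111 + 5×421 + 3×918 + 6×842 + 6×165 + 3×93 + 6×352 + 8×135
  = 111 + 2105 + 2754 + 5052 + 990 + 279 + 2112 + 1080 = 14483
Ratio = 505769000 / 14483 = 34921.563

35000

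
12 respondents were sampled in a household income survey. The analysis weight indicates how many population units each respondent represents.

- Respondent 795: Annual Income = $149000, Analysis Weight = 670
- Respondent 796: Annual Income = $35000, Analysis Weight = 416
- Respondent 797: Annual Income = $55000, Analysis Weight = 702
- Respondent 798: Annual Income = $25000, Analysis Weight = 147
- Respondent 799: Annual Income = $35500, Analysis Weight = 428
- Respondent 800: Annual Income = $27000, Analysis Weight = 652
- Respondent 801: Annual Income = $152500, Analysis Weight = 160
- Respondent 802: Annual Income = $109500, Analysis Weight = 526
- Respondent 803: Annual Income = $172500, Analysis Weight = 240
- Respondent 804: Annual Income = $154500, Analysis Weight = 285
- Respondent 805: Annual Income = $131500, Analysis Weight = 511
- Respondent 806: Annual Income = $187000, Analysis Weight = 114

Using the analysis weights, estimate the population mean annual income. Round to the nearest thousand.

Weighted sum = 149000×670 + 35000×416 + 55000×702 + 25000×147 + 35500×428 + 27000×652 + 152500×160 + 109500×526 + 172500×240 + 154500×285 + 131500×511 + 187000×114
  = 445417000
Sum of weights = 670 + 416 + 702 + 147 + 428 + 652 + 160 + 526 + 240 + 285 + 511 + 114 = 4851
Weighted mean = 445417000 / 4851 = 91819.625

92000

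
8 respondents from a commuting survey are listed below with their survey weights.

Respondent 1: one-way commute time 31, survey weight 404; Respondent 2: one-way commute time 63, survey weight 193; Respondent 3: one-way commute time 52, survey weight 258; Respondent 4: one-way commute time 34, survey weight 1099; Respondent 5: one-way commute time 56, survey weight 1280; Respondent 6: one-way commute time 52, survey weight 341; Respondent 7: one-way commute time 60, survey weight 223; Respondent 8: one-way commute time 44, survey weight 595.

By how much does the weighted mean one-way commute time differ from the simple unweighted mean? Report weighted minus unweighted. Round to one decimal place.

-2.5

Unweighted sum = 31 + 63 + 52 + 34 + 56 + 52 + 60 + 44 = 392
Unweighted mean = 392 / 8 = 49
Weighted sum = 31×404 + 63×193 + 52×258 + 34×1099 + 56×1280 + 52×341 + 60×223 + 44×595
  = 204437
Sum of weights = 404 + 193 + 258 + 1099 + 1280 + 341 + 223 + 595 = 4393
Weighted mean = 204437 / 4393 = 46.536991
Difference (weighted minus unweighted) = -2.4630093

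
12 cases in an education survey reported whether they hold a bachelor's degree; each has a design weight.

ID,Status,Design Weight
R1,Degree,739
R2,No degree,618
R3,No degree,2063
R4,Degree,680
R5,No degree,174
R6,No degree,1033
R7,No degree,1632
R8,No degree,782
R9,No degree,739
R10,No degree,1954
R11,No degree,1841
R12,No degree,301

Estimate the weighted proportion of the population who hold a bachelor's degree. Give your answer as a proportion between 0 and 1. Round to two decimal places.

0.11

Sum of weights for 'Degree' = 739 + 680 = 1419
Total weight = 739 + 618 + 2063 + 680 + 174 + 1033 + 1632 + 782 + 739 + 1954 + 1841 + 301 = 12556
Weighted proportion = 1419 / 12556 = 0.1130137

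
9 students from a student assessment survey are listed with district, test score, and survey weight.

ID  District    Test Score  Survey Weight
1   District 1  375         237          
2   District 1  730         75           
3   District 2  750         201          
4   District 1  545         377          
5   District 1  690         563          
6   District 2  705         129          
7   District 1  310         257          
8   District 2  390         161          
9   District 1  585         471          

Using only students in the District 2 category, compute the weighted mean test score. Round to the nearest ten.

District 2 rows: 3, 6, 8
Weighted sum = 750×201 + 705×129 + 390×161
  = 150750 + 90945 + 62790 = 304485
Sum of weights = 201 + 129 + 161 = 491
Weighted mean = 304485 / 491 = 620.13238

620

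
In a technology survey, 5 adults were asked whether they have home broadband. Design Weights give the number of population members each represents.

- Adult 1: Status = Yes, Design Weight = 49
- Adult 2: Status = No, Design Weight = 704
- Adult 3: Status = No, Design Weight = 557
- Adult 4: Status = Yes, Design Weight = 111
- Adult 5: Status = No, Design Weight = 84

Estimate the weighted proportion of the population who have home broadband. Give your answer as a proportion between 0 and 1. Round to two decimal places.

Sum of weights for 'Yes' = 49 + 111 = 160
Total weight = 49 + 704 + 557 + 111 + 84 = 1505
Weighted proportion = 160 / 1505 = 0.10631229

0.11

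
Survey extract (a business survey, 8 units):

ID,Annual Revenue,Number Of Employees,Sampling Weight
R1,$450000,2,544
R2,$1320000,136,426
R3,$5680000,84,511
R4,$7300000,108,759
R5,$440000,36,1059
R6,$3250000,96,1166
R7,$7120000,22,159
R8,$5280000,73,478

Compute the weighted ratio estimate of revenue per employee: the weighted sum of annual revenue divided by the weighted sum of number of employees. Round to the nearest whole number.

Σ wᵢ·y = 450000×544 + 1320000×426 + 5680000×511 + 7300000×759 + 440000×1059 + 3250000×1166 + 7120000×159 + 5280000×478
  = 244800000 + 562320000 + 2902480000 + 5540700000 + 465960000 + 3789500000 + 1132080000 + 2523840000 = 17161680000
Σ wᵢ·x = 2×544 + 136×426 + 84×511 + 108×759 + 36×1059 + 96×1166 + 22×159 + 73×478
  = 1088 + 57936 + 42924 + 81972 + 38124 + 111936 + 3498 + 34894 = 372372
Ratio = 17161680000 / 372372 = 46087.461

46087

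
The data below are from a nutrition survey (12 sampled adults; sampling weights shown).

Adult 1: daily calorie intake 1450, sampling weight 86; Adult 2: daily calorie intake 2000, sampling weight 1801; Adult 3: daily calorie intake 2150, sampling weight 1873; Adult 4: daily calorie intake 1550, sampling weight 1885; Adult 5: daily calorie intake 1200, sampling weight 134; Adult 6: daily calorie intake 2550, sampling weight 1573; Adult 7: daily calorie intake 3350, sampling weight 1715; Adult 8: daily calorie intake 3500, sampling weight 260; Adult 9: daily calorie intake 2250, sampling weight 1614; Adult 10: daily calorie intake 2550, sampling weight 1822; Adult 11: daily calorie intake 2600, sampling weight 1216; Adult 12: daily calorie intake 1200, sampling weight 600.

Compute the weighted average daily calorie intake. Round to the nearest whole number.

2309

Weighted sum = 1450×86 + 2000×1801 + 2150×1873 + 1550×1885 + 1200×134 + 2550×1573 + 3350×1715 + 3500×260 + 2250×1614 + 2550×1822 + 2600×1216 + 1200×600
  = 124700 + 3602000 + 4026950 + 2921750 + 160800 + 4011150 + 5745250 + 910000 + 3631500 + 4646100 + 3161600 + 720000 = 33661800
Sum of weights = 14579
Weighted mean = 33661800 / 14579 = 2308.9238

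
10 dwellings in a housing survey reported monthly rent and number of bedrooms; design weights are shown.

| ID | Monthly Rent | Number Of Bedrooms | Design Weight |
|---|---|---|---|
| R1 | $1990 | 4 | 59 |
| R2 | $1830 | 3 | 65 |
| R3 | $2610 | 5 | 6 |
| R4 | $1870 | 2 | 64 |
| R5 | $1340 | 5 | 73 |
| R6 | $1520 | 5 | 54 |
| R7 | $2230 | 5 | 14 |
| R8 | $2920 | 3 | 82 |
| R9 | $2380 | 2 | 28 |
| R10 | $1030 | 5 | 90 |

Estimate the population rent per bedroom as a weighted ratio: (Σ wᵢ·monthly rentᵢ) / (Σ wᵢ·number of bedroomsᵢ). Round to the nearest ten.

480

Σ wᵢ·y = 1990×59 + 1830×65 + 2610×6 + 1870×64 + 1340×73 + 1520×54 + 2230×14 + 2920×82 + 2380×28 + 1030×90
  = 981600
Σ wᵢ·x = 2046
Ratio = 981600 / 2046 = 479.7654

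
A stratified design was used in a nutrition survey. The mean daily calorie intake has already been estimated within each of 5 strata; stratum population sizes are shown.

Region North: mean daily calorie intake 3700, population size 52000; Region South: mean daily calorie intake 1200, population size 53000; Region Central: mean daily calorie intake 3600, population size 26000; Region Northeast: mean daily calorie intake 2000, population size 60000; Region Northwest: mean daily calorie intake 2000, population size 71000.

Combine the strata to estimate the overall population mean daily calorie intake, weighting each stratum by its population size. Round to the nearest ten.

2330

Σ Nₕ·x̄ₕ = 3700×52000 + 1200×53000 + 3600×26000 + 2000×60000 + 2000×71000
  = 611600000
Σ Nₕ = 52000 + 53000 + 26000 + 60000 + 71000 = 262000
Overall mean = 611600000 / 262000 = 2334.3511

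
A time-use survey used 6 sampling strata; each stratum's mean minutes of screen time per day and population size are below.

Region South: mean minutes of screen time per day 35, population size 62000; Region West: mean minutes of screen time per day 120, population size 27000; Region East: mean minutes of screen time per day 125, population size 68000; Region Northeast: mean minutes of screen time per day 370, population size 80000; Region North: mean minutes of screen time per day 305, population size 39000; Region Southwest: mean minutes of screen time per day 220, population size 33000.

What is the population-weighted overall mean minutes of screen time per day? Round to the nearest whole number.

203

Σ Nₕ·x̄ₕ = 62665000
Σ Nₕ = 309000
Overall mean = 62665000 / 309000 = 202.79935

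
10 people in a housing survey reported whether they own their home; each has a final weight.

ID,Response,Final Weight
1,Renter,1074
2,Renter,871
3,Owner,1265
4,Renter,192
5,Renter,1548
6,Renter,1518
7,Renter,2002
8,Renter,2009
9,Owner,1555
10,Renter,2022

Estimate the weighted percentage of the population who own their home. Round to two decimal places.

20.06

Sum of weights for 'Owner' = 1265 + 1555 = 2820
Total weight = 1074 + 871 + 1265 + 192 + 1548 + 1518 + 2002 + 2009 + 1555 + 2022 = 14056
Weighted proportion = 2820 / 14056 = 0.20062607 → 20.062607%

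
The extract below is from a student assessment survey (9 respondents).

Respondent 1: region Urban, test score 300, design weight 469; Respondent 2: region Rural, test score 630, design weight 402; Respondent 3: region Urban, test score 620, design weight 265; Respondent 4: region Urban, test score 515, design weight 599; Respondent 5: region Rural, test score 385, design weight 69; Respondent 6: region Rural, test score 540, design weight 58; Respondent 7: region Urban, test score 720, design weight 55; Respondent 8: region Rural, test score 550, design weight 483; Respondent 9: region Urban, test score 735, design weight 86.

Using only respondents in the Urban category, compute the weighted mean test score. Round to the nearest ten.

Urban rows: 1, 3, 4, 7, 9
Weighted sum = 300×469 + 620×265 + 515×599 + 720×55 + 735×86
  = 140700 + 164300 + 308485 + 39600 + 63210 = 716295
Sum of weights = 1474
Weighted mean = 716295 / 1474 = 485.95319

490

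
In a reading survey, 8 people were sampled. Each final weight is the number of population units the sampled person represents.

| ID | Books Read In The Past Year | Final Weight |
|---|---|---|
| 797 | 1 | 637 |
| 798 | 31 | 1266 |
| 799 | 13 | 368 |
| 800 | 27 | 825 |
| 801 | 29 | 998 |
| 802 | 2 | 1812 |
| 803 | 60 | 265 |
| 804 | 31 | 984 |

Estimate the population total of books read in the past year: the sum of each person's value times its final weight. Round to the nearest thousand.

146000

Weighted total = 1×637 + 31×1266 + 13×368 + 27×825 + 29×998 + 2×1812 + 60×265 + 31×984
  = 637 + 39246 + 4784 + 22275 + 28942 + 3624 + 15900 + 30504 = 145912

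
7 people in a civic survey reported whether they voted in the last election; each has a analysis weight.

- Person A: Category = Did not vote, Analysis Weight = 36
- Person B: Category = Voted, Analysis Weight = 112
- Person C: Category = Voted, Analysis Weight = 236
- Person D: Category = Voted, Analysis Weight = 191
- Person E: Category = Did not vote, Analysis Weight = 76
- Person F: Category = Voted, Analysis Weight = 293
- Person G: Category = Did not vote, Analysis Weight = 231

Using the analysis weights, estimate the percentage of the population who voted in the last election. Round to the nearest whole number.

Sum of weights for 'Voted' = 112 + 236 + 191 + 293 = 832
Total weight = 36 + 112 + 236 + 191 + 76 + 293 + 231 = 1175
Weighted proportion = 832 / 1175 = 0.70808511 → 70.808511%

71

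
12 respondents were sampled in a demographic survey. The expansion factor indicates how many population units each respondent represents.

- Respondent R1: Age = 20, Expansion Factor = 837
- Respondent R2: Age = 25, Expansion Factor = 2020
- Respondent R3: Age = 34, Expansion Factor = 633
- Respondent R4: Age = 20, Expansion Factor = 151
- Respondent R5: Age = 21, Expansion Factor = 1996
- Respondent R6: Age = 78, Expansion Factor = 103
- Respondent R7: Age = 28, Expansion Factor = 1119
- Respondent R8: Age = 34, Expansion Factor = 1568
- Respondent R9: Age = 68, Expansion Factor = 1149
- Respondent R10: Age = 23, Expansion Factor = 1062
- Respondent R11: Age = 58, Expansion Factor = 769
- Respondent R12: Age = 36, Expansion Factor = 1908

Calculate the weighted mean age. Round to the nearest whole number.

33

Weighted sum = 20×837 + 25×2020 + 34×633 + 20×151 + 21×1996 + 78×103 + 28×1119 + 34×1568 + 68×1149 + 23×1062 + 58×769 + 36×1908
  = 442224
Sum of weights = 837 + 2020 + 633 + 151 + 1996 + 103 + 1119 + 1568 + 1149 + 1062 + 769 + 1908 = 13315
Weighted mean = 442224 / 13315 = 33.212467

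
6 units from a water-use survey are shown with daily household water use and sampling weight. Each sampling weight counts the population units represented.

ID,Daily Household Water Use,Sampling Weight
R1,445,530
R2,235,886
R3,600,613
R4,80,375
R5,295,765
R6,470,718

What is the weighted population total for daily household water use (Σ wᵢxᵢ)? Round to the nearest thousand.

1405000

Weighted total = 1404995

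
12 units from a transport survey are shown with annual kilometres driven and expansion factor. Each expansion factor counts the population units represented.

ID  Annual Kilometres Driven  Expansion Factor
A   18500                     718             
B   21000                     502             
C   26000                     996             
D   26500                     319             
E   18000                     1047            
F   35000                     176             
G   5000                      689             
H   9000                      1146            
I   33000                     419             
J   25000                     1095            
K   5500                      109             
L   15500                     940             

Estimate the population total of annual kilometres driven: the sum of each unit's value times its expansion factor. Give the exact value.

153311000

Weighted total = 18500×718 + 21000×502 + 26000×996 + 26500×319 + 18000×1047 + 35000×176 + 5000×689 + 9000×1146 + 33000×419 + 25000×1095 + 5500×109 + 15500×940
  = 13283000 + 10542000 + 25896000 + 8453500 + 18846000 + 6160000 + 3445000 + 10314000 + 13827000 + 27375000 + 599500 + 14570000 = 153311000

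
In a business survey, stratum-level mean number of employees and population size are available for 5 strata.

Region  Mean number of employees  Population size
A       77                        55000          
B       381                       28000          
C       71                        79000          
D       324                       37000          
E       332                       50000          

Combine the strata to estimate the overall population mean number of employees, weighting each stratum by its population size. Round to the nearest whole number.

Σ Nₕ·x̄ₕ = 77×55000 + 381×28000 + 71×79000 + 324×37000 + 332×50000
  = 49100000
Σ Nₕ = 249000
Overall mean = 49100000 / 249000 = 197.18876

197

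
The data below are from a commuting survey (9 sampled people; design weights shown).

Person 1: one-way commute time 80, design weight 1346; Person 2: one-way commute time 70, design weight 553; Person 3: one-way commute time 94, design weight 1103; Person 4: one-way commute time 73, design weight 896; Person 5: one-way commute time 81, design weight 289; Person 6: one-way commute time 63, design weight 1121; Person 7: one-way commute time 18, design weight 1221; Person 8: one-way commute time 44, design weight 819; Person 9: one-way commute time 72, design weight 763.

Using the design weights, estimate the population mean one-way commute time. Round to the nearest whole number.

64

Weighted sum = 80×1346 + 70×553 + 94×1103 + 73×896 + 81×289 + 63×1121 + 18×1221 + 44×819 + 72×763
  = 107680 + 38710 + 103682 + 65408 + 23409 + 70623 + 21978 + 36036 + 54936 = 522462
Sum of weights = 1346 + 553 + 1103 + 896 + 289 + 1121 + 1221 + 819 + 763 = 8111
Weighted mean = 522462 / 8111 = 64.414006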